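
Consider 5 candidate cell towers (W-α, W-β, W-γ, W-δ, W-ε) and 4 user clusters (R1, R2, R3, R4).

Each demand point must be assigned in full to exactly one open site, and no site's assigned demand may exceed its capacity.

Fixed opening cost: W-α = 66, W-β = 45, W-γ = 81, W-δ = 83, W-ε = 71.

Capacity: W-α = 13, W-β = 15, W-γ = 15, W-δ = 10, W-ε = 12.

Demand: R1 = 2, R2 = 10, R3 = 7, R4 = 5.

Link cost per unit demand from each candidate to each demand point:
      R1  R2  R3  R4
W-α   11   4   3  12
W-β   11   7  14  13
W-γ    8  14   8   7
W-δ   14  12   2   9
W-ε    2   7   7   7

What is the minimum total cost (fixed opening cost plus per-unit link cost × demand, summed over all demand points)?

Open {W-α, W-ε}; cheapest assignment that respects the capacities:
  W-α (cap 13, load 12): R1, R2 — cost 2×11 + 10×4 = 62
  W-ε (cap 12, load 12): R3, R4 — cost 7×7 + 5×7 = 84
  Shipping 146, fixed 137 → total 283.
  Any other capacity-feasible assignment to {W-α, W-ε} ships for at least 146.
Compare {W-α, W-β}: its best feasible assignment gives total 284.
Compare {W-β, W-ε}: its best feasible assignment gives total 292.
Every other set of open sites that can feasibly serve all demand totals ≥ 284 even under its best assignment. Minimum: 283.

283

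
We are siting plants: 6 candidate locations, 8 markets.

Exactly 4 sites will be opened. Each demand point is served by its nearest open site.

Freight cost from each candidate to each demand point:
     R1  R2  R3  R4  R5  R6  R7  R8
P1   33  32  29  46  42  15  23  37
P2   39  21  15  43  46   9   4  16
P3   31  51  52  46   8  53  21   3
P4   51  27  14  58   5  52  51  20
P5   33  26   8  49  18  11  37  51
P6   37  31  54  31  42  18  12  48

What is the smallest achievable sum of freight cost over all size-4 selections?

115

Open {P2, P3, P5, P6}.
  R1→P3 31, R2→P2 21, R3→P5 8, R4→P6 31, R5→P3 8, R6→P2 9, R7→P2 4, R8→P3 3  ⇒ total 115.
Compare {P2, P3, P4, P6}: total 118.
Compare {P1, P2, P3, P6}: total 122.
No size-4 selection does better; minimum is 115.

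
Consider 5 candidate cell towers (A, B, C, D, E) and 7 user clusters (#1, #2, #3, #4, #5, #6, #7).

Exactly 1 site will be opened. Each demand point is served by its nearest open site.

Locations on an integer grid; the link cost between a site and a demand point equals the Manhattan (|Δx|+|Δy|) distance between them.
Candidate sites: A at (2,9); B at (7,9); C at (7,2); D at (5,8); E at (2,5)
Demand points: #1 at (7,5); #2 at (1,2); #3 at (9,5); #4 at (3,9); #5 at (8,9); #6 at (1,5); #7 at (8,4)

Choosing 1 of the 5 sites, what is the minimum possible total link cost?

Open {E}.
  #1→E 5, #2→E 4, #3→E 7, #4→E 5, #5→E 10, #6→E 1, #7→E 7  ⇒ total 39.
Compare {D}: total 43.
Compare {B}: total 44.
No size-1 selection does better; minimum is 39.

39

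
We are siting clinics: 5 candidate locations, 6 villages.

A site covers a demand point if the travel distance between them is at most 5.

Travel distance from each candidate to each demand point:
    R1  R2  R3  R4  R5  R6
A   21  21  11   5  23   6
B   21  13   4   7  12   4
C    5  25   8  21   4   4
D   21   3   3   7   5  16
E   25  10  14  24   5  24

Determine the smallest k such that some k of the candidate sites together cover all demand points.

3

Coverage sets (demand points within 5 of each site):
  A: {R4}
  B: {R3, R6}
  C: {R1, R5, R6}
  D: {R2, R3, R5}
  E: {R5}
No 2 sites suffice: every size-2 union leaves at least one demand point uncovered.
But {A, C, D} covers everything, so the minimum is 3.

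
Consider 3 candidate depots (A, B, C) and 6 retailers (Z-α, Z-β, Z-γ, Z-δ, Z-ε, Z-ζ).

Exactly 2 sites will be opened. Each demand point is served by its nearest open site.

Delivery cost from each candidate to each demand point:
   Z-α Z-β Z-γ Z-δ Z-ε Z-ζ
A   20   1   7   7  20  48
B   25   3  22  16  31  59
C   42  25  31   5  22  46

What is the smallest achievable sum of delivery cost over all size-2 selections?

99

Open {A, C}.
  Z-α→A 20, Z-β→A 1, Z-γ→A 7, Z-δ→C 5, Z-ε→A 20, Z-ζ→C 46  ⇒ total 99.
Compare {A, B}: total 103.
Compare {B, C}: total 123.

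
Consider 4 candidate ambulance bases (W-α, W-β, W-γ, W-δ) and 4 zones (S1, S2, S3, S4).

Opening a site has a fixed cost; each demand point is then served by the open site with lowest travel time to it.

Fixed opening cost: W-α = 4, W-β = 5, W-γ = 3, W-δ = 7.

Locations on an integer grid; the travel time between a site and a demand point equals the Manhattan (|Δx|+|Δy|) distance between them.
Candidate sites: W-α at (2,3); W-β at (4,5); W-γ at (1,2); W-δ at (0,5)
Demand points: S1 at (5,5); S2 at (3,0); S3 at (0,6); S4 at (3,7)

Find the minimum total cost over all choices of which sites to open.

20

Open {W-β}: assign each demand point to its cheapest open site.
  S1→W-β 1, S2→W-β 6, S3→W-β 5, S4→W-β 3
  travel time 15, fixed 5 → total 20.
Compare {W-β, W-γ}: travel time 13 + fixed 8 = 21.
Compare {W-α, W-β}: travel time 13 + fixed 9 = 22.
Compare {W-α}: travel time 19 + fixed 4 = 23.
All other subsets cost ≥ 21. Minimum total cost: 20.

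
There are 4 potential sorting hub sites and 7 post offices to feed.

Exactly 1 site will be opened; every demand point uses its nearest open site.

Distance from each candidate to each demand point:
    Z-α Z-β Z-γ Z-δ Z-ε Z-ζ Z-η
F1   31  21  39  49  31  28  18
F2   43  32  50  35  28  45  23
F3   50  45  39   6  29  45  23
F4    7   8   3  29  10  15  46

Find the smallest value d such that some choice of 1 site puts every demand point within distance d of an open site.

Open {F4}.
  Farthest demand point is Z-η at distance 46 (to F4); all others are ≤ 46.
With {F1} the worst case is 49.
With {F2} the worst case is 50.
No size-1 selection achieves below 46.

46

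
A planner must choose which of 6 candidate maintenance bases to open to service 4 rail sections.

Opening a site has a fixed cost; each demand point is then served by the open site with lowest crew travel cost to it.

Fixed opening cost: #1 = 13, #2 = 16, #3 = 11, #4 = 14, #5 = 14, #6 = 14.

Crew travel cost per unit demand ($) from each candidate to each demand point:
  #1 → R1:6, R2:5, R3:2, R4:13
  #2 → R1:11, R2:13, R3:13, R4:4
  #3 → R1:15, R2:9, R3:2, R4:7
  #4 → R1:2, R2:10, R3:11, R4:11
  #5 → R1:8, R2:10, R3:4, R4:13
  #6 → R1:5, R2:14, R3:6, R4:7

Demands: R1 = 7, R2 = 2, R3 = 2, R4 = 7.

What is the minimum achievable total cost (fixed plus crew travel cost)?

99

Open {#1, #2, #4}: assign each demand point to its cheapest open site.
  R1→#4 7×2=14, R2→#1 2×5=10, R3→#1 2×2=4, R4→#2 7×4=28
  crew travel cost 56, fixed 43 → total 99.
Compare {#2, #3, #4}: crew travel cost 64 + fixed 41 = 105.
Compare {#3, #4}: crew travel cost 85 + fixed 25 = 110.
Compare {#1, #2, #3, #4}: crew travel cost 56 + fixed 54 = 110.
All other subsets cost ≥ 105. Minimum total cost: 99.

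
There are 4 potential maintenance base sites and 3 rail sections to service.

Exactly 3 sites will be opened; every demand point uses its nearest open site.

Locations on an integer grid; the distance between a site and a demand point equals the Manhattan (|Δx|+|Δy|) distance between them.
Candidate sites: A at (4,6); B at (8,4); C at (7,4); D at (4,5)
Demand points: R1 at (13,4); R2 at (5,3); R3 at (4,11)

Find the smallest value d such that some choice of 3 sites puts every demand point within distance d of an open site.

Open {A, B, C}.
  Farthest demand point is R1 at distance 5 (to B); all others are ≤ 5.
With {A, B, D} the worst case is 5.
With {A, C, D} the worst case is 6.
No size-3 selection achieves below 5.

5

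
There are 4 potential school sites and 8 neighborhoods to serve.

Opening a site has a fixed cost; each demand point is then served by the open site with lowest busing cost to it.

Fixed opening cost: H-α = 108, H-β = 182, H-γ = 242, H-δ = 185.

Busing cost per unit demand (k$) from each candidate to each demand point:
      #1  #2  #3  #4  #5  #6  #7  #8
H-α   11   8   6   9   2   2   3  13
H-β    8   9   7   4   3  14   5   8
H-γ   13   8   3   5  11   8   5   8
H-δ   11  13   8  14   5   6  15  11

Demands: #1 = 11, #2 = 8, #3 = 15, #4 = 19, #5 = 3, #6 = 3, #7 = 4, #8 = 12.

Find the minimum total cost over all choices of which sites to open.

Open {H-β}: assign each demand point to its cheapest open site.
  #1→H-β 11×8=88, #2→H-β 8×9=72, #3→H-β 15×7=105, #4→H-β 19×4=76, #5→H-β 3×3=9, #6→H-β 3×14=42, #7→H-β 4×5=20, #8→H-β 12×8=96
  busing cost 508, fixed 182 → total 690.
Compare {H-α, H-β}: busing cost 438 + fixed 290 = 728.
Compare {H-α}: busing cost 626 + fixed 108 = 734.
Compare {H-γ}: busing cost 520 + fixed 242 = 762.
All other subsets cost ≥ 728. Minimum total cost: 690.

690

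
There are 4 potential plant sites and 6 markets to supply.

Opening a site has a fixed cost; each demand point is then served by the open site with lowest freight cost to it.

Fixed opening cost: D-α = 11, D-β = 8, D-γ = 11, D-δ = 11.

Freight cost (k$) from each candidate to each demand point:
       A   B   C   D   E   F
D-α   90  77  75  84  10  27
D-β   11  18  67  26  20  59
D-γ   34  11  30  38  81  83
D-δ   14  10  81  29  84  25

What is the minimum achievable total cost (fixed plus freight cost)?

Open {D-α, D-β, D-γ}: assign each demand point to its cheapest open site.
  A→D-β 11, B→D-γ 11, C→D-γ 30, D→D-β 26, E→D-α 10, F→D-α 27
  freight cost 115, fixed 30 → total 145.
Compare {D-α, D-γ, D-δ}: freight cost 118 + fixed 33 = 151.
Compare {D-β, D-γ, D-δ}: freight cost 122 + fixed 30 = 152.
Compare {D-α, D-β, D-γ, D-δ}: freight cost 112 + fixed 41 = 153.
All other subsets cost ≥ 151. Minimum total cost: 145.

145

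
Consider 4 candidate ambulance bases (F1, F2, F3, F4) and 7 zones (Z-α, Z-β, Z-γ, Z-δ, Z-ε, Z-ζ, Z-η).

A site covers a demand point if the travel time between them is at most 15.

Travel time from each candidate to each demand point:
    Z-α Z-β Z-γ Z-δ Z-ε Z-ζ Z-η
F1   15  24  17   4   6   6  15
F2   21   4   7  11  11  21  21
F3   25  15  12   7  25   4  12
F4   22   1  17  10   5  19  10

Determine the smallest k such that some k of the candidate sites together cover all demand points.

2

Coverage sets (demand points within 15 of each site):
  F1: {Z-α, Z-δ, Z-ε, Z-ζ, Z-η}
  F2: {Z-β, Z-γ, Z-δ, Z-ε}
  F3: {Z-β, Z-γ, Z-δ, Z-ζ, Z-η}
  F4: {Z-β, Z-δ, Z-ε, Z-η}
No single site covers all 7 demand points.
But {F1, F2} covers everything, so the minimum is 2.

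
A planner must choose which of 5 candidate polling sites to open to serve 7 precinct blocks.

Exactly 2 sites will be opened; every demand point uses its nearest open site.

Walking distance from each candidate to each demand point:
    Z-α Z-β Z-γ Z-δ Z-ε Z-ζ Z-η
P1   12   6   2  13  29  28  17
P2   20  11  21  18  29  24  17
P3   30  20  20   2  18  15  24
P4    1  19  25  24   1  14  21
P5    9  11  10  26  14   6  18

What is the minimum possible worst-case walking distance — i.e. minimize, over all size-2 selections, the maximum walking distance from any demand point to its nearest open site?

Open {P1, P4}.
  Farthest demand point is Z-η at walking distance 17 (to P1); all others are ≤ 17.
With {P1, P5} the worst case is 17.
With {P1, P3} the worst case is 18.
No size-2 selection achieves below 17.

17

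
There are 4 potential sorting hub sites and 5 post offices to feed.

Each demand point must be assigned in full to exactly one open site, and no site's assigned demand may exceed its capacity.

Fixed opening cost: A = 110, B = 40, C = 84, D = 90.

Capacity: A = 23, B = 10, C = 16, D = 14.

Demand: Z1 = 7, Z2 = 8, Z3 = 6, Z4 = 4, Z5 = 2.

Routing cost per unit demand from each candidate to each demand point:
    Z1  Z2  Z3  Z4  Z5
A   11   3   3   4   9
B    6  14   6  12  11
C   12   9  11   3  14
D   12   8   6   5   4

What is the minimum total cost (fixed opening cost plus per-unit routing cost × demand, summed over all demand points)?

268

Open {A, B}; cheapest assignment that respects the capacities:
  A (cap 23, load 20): Z2, Z3, Z4, Z5 — cost 8×3 + 6×3 + 4×4 + 2×9 = 76
  B (cap 10, load 7): Z1 — cost 7×6 = 42
  Shipping 118, fixed 150 → total 268.
  Any other capacity-feasible assignment to {A, B} ships for at least 118.
Compare {A, C}: its best feasible assignment gives total 343.
Compare {A, D}: its best feasible assignment gives total 347.
Every other set of open sites that can feasibly serve all demand totals ≥ 343 even under its best assignment. Minimum: 268.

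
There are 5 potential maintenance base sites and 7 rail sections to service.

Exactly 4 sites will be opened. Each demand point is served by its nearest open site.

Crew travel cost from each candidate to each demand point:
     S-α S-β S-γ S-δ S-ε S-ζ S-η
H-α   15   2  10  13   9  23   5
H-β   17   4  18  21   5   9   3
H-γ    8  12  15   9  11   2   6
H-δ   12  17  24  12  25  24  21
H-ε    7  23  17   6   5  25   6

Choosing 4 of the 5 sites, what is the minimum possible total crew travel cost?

Open {H-α, H-β, H-γ, H-ε}.
  S-α→H-ε 7, S-β→H-α 2, S-γ→H-α 10, S-δ→H-ε 6, S-ε→H-β 5, S-ζ→H-γ 2, S-η→H-β 3  ⇒ total 35.
Compare {H-α, H-γ, H-δ, H-ε}: total 37.
Compare {H-α, H-β, H-γ, H-δ}: total 39.
No size-4 selection does better; minimum is 35.

35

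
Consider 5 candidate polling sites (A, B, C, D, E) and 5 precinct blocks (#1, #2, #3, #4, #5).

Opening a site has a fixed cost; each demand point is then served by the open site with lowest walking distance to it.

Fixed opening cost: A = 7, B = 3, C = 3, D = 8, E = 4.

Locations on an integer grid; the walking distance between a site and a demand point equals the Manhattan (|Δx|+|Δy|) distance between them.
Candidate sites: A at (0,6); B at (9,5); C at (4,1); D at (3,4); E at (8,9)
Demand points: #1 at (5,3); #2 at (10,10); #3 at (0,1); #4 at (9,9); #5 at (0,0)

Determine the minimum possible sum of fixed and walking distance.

Open {C, E}: assign each demand point to its cheapest open site.
  #1→C 3, #2→E 3, #3→C 4, #4→E 1, #5→C 5
  walking distance 16, fixed 7 → total 23.
Compare {B, C, E}: walking distance 16 + fixed 10 = 26.
Compare {B, C}: walking distance 22 + fixed 6 = 28.
Compare {A, C, E}: walking distance 16 + fixed 14 = 30.
All other subsets cost ≥ 26. Minimum total cost: 23.

23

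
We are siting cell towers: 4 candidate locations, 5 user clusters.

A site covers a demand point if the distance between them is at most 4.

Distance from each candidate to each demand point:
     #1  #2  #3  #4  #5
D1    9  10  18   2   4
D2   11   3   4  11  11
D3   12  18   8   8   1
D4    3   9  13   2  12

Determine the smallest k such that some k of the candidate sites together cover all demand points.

3

Coverage sets (demand points within 4 of each site):
  D1: {#4, #5}
  D2: {#2, #3}
  D3: {#5}
  D4: {#1, #4}
No 2 sites suffice: every size-2 union leaves at least one demand point uncovered.
But {D1, D2, D4} covers everything, so the minimum is 3.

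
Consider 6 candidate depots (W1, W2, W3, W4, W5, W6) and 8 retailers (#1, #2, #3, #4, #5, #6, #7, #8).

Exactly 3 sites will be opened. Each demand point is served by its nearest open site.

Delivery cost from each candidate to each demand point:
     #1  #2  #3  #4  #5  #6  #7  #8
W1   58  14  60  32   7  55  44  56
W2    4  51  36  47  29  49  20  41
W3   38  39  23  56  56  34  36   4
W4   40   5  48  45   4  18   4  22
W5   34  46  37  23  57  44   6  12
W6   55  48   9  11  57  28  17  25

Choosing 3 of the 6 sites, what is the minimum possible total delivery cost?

Open {W2, W4, W6}.
  #1→W2 4, #2→W4 5, #3→W6 9, #4→W6 11, #5→W4 4, #6→W4 18, #7→W4 4, #8→W4 22  ⇒ total 77.
Compare {W3, W4, W6}: total 93.
Compare {W4, W5, W6}: total 97.
No size-3 selection does better; minimum is 77.

77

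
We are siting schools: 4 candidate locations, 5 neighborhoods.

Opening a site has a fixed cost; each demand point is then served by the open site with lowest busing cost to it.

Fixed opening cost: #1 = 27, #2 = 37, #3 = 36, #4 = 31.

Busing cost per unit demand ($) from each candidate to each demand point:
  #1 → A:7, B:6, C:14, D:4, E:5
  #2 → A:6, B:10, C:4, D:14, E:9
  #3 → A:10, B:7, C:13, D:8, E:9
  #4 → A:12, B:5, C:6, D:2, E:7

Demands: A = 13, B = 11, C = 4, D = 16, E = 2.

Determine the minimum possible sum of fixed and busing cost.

Open {#2, #4}: assign each demand point to its cheapest open site.
  A→#2 13×6=78, B→#4 11×5=55, C→#2 4×4=16, D→#4 16×2=32, E→#4 2×7=14
  busing cost 195, fixed 68 → total 263.
Compare {#1, #4}: busing cost 212 + fixed 58 = 270.
Compare {#1, #2, #4}: busing cost 191 + fixed 95 = 286.
Compare {#1, #2}: busing cost 234 + fixed 64 = 298.
All other subsets cost ≥ 270. Minimum total cost: 263.

263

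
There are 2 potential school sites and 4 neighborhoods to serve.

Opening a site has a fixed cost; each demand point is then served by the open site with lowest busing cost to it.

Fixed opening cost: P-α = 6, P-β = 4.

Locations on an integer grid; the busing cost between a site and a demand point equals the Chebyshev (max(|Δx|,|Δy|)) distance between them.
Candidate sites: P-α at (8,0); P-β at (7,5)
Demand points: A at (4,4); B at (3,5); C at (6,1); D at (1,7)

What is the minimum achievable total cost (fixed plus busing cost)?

Open {P-β}: assign each demand point to its cheapest open site.
  A→P-β 3, B→P-β 4, C→P-β 4, D→P-β 6
  busing cost 17, fixed 4 → total 21.
Compare {P-α}: busing cost 18 + fixed 6 = 24.
Compare {P-α, P-β}: busing cost 15 + fixed 10 = 25.

21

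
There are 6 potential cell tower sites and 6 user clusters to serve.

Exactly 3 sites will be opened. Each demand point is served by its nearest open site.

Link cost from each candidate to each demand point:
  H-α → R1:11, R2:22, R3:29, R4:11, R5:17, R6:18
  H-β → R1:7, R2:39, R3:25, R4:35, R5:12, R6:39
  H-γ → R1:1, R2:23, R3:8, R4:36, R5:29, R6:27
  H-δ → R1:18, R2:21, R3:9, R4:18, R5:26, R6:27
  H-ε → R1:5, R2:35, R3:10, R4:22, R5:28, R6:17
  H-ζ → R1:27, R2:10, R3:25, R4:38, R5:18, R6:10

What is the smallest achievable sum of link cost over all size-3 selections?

Open {H-α, H-γ, H-ζ}.
  R1→H-γ 1, R2→H-ζ 10, R3→H-γ 8, R4→H-α 11, R5→H-α 17, R6→H-ζ 10  ⇒ total 57.
Compare {H-α, H-ε, H-ζ}: total 63.
Compare {H-γ, H-δ, H-ζ}: total 65.
No size-3 selection does better; minimum is 57.

57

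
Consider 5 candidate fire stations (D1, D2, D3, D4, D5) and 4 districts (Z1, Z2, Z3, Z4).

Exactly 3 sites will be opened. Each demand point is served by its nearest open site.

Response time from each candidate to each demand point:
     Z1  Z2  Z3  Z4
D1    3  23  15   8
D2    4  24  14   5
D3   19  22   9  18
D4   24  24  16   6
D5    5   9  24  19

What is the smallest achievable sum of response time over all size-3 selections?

27

Open {D2, D3, D5}.
  Z1→D2 4, Z2→D5 9, Z3→D3 9, Z4→D2 5  ⇒ total 27.
Compare {D1, D3, D5}: total 29.
Compare {D3, D4, D5}: total 29.
No size-3 selection does better; minimum is 27.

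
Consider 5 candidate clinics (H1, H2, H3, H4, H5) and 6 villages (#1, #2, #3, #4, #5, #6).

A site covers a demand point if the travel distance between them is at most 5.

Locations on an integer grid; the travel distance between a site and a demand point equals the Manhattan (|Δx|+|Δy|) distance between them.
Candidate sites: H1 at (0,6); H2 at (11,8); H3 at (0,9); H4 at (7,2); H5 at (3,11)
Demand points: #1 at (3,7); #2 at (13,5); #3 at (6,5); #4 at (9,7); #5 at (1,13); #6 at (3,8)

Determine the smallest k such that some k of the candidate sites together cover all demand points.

Coverage sets (demand points within 5 of each site):
  H1: {#1, #6}
  H2: {#2, #4}
  H3: {#1, #5, #6}
  H4: {#3}
  H5: {#1, #5, #6}
No 2 sites suffice: every size-2 union leaves at least one demand point uncovered.
But {H2, H3, H4} covers everything, so the minimum is 3.

3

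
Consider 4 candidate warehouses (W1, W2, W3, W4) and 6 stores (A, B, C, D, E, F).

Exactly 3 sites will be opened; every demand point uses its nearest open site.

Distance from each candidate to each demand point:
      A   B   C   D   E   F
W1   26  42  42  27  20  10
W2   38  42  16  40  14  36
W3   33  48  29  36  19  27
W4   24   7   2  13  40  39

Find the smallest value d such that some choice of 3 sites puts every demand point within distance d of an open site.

Open {W1, W2, W4}.
  Farthest demand point is A at distance 24 (to W4); all others are ≤ 24.
With {W1, W3, W4} the worst case is 24.
With {W2, W3, W4} the worst case is 27.
No size-3 selection achieves below 24.

24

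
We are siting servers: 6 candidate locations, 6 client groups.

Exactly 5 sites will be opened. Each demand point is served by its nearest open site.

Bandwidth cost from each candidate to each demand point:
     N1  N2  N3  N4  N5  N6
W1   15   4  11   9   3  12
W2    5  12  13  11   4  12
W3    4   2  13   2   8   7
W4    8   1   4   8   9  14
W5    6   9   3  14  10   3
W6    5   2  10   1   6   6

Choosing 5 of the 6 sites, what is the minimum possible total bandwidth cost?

15

Open {W1, W3, W4, W5, W6}.
  N1→W3 4, N2→W4 1, N3→W5 3, N4→W6 1, N5→W1 3, N6→W5 3  ⇒ total 15.
Compare {W1, W2, W3, W4, W5}: total 16.
Compare {W1, W2, W3, W5, W6}: total 16.
No size-5 selection does better; minimum is 15.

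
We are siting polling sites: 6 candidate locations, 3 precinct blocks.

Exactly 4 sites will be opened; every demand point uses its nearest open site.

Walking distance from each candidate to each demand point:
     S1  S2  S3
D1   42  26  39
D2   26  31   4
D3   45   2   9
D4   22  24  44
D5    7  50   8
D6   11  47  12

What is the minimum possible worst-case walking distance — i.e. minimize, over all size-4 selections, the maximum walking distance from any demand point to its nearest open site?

Open {D1, D2, D3, D5}.
  Farthest demand point is S1 at walking distance 7 (to D5); all others are ≤ 7.
With {D2, D3, D4, D5} the worst case is 7.
With {D2, D3, D5, D6} the worst case is 7.
No size-4 selection achieves below 7.

7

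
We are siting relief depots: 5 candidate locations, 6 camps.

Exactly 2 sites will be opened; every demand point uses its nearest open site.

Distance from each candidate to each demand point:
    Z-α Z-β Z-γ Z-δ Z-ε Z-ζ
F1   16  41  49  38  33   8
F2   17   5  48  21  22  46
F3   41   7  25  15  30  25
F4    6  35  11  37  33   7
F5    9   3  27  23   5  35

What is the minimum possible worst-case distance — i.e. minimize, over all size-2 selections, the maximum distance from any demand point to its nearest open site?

22

Open {F2, F4}.
  Farthest demand point is Z-ε at distance 22 (to F2); all others are ≤ 22.
With {F4, F5} the worst case is 23.
With {F2, F3} the worst case is 25.
No size-2 selection achieves below 22.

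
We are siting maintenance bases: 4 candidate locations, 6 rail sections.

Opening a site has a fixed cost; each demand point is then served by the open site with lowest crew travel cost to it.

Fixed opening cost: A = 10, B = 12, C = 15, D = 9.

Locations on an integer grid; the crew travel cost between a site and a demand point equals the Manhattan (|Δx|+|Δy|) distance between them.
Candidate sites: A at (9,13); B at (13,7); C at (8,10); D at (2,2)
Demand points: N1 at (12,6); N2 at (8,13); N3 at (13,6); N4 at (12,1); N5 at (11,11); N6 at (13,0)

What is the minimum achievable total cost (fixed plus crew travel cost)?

Open {A, B}: assign each demand point to its cheapest open site.
  N1→B 2, N2→A 1, N3→B 1, N4→B 7, N5→A 4, N6→B 7
  crew travel cost 22, fixed 22 → total 44.
Compare {B}: crew travel cost 34 + fixed 12 = 46.
Compare {B, C}: crew travel cost 24 + fixed 27 = 51.
Compare {A, B, D}: crew travel cost 22 + fixed 31 = 53.
All other subsets cost ≥ 46. Minimum total cost: 44.

44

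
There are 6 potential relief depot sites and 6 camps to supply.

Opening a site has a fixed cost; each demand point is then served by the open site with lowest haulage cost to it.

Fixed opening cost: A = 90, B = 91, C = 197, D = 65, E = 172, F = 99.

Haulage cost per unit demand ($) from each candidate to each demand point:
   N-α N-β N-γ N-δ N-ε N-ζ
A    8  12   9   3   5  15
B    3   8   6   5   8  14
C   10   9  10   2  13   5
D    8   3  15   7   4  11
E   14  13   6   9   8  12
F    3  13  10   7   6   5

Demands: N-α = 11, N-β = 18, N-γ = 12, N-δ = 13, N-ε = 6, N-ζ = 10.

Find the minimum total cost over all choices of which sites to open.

514

Open {B, D}: assign each demand point to its cheapest open site.
  N-α→B 11×3=33, N-β→D 18×3=54, N-γ→B 12×6=72, N-δ→B 13×5=65, N-ε→D 6×4=24, N-ζ→D 10×11=110
  haulage cost 358, fixed 156 → total 514.
Compare {D, F}: haulage cost 372 + fixed 164 = 536.
Compare {B, D, F}: haulage cost 298 + fixed 255 = 553.
Compare {A, D, F}: haulage cost 308 + fixed 254 = 562.
All other subsets cost ≥ 536. Minimum total cost: 514.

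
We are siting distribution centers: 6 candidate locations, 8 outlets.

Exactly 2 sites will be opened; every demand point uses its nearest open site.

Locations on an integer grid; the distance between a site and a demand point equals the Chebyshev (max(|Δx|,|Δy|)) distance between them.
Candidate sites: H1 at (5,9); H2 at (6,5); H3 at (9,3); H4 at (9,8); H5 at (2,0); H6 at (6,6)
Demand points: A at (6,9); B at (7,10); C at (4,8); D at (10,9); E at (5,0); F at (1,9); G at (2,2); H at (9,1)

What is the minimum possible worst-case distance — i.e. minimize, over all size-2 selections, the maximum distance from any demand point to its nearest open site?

Open {H1, H2}.
  Farthest demand point is E at distance 5 (to H2); all others are ≤ 5.
With {H2, H3} the worst case is 5.
With {H2, H4} the worst case is 5.
No size-2 selection achieves below 5.

5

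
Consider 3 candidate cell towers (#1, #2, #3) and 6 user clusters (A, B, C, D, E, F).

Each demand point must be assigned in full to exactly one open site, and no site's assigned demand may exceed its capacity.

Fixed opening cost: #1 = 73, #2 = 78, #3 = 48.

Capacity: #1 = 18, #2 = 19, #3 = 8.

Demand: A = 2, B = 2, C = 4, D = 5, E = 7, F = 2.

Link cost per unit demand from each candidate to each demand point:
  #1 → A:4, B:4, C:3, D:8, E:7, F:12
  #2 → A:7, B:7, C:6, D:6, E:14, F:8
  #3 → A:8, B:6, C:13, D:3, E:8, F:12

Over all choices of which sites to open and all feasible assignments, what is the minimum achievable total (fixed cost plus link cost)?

Open {#1, #3}; cheapest assignment that respects the capacities:
  #1 (cap 18, load 17): A, B, C, E, F — cost 2×4 + 2×4 + 4×3 + 7×7 + 2×12 = 101
  #3 (cap 8, load 5): D — cost 5×3 = 15
  Shipping 116, fixed 121 → total 237.
  Any other capacity-feasible assignment to {#1, #3} ships for at least 116.
Compare {#1, #2}: its best feasible assignment gives total 274.
Compare {#2, #3}: its best feasible assignment gives total 280.
Every other set of open sites that can feasibly serve all demand totals ≥ 274 even under its best assignment. Minimum: 237.

237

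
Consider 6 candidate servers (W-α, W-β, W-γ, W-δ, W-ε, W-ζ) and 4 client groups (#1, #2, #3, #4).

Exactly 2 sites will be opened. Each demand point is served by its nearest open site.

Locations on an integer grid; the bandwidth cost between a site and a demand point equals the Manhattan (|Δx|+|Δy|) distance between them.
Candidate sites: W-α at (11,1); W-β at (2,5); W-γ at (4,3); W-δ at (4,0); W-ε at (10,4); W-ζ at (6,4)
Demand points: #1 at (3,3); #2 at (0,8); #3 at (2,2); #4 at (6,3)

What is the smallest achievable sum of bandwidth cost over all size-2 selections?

11

Open {W-β, W-γ}.
  #1→W-γ 1, #2→W-β 5, #3→W-β 3, #4→W-γ 2  ⇒ total 11.
Compare {W-β, W-ζ}: total 12.
Compare {W-γ, W-ζ}: total 14.
No size-2 selection does better; minimum is 11.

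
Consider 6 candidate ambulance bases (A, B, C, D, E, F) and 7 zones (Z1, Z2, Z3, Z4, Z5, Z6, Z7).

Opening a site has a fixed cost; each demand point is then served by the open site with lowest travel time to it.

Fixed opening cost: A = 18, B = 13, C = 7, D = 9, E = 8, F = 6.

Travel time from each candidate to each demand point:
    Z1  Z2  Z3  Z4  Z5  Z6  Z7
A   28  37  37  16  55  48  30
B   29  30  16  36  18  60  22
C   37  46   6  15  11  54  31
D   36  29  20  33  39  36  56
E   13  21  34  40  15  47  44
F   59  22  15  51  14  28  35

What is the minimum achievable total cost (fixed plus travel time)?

Open {C, E, F}: assign each demand point to its cheapest open site.
  Z1→E 13, Z2→E 21, Z3→C 6, Z4→C 15, Z5→C 11, Z6→F 28, Z7→C 31
  travel time 125, fixed 21 → total 146.
Compare {B, C, E, F}: travel time 116 + fixed 34 = 150.
Compare {C, D, E, F}: travel time 125 + fixed 30 = 155.
Compare {C, D, E}: travel time 133 + fixed 24 = 157.
All other subsets cost ≥ 150. Minimum total cost: 146.

146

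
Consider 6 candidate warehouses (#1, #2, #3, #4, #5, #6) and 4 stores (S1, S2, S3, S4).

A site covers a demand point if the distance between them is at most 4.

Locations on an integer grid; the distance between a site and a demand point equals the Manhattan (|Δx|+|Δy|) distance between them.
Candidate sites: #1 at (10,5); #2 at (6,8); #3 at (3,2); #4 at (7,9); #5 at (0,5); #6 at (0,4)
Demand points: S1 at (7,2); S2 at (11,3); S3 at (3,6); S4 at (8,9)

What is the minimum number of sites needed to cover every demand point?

Coverage sets (demand points within 4 of each site):
  #1: {S2}
  #2: {S4}
  #3: {S1, S3}
  #4: {S4}
  #5: {S3}
  #6: {}
No 2 sites suffice: every size-2 union leaves at least one demand point uncovered.
But {#1, #2, #3} covers everything, so the minimum is 3.

3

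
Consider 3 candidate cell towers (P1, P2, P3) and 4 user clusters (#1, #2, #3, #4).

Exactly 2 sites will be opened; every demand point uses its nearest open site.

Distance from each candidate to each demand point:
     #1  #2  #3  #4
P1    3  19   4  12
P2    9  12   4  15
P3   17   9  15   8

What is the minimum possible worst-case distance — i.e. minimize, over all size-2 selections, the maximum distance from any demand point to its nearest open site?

Open {P1, P3}.
  Farthest demand point is #2 at distance 9 (to P3); all others are ≤ 9.
With {P2, P3} the worst case is 9.
With {P1, P2} the worst case is 12.
No size-2 selection achieves below 9.

9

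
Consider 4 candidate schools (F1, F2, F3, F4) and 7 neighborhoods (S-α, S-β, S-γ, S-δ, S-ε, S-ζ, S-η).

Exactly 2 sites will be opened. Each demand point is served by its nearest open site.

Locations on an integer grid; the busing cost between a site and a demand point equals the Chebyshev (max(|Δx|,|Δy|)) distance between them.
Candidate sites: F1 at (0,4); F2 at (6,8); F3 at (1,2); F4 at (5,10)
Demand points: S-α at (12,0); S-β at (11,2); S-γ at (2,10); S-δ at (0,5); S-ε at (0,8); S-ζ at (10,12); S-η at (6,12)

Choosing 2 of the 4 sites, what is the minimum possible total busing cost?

Open {F1, F2}.
  S-α→F2 8, S-β→F2 6, S-γ→F2 4, S-δ→F1 1, S-ε→F1 4, S-ζ→F2 4, S-η→F2 4  ⇒ total 31.
Compare {F1, F4}: total 33.
Compare {F2, F4}: total 33.
No size-2 selection does better; minimum is 31.

31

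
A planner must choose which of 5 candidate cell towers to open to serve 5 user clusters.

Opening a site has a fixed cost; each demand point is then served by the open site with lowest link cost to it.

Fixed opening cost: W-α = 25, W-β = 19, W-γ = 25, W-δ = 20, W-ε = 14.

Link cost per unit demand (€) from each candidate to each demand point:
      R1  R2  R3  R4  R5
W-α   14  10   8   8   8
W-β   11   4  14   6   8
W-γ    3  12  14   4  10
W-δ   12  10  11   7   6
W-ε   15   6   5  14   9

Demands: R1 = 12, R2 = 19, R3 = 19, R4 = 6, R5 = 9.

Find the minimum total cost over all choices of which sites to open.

Open {W-β, W-γ, W-ε}: assign each demand point to its cheapest open site.
  R1→W-γ 12×3=36, R2→W-β 19×4=76, R3→W-ε 19×5=95, R4→W-γ 6×4=24, R5→W-β 9×8=72
  link cost 303, fixed 58 → total 361.
Compare {W-β, W-γ, W-δ, W-ε}: link cost 285 + fixed 78 = 363.
Compare {W-γ, W-δ, W-ε}: link cost 323 + fixed 59 = 382.
Compare {W-α, W-β, W-γ, W-ε}: link cost 303 + fixed 83 = 386.
All other subsets cost ≥ 363. Minimum total cost: 361.

361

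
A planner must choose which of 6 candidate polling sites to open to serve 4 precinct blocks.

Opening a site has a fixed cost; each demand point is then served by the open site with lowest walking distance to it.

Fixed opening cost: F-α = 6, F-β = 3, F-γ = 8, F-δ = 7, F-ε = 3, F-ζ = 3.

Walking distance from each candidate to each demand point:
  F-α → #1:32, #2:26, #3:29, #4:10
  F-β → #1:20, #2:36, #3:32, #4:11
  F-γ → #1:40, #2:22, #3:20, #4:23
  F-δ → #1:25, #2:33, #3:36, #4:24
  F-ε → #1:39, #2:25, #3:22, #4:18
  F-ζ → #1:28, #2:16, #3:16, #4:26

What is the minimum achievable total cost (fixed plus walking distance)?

Open {F-β, F-ζ}: assign each demand point to its cheapest open site.
  #1→F-β 20, #2→F-ζ 16, #3→F-ζ 16, #4→F-β 11
  walking distance 63, fixed 6 → total 69.
Compare {F-β, F-ε, F-ζ}: walking distance 63 + fixed 9 = 72.
Compare {F-α, F-β, F-ζ}: walking distance 62 + fixed 12 = 74.
Compare {F-β, F-δ, F-ζ}: walking distance 63 + fixed 13 = 76.
All other subsets cost ≥ 72. Minimum total cost: 69.

69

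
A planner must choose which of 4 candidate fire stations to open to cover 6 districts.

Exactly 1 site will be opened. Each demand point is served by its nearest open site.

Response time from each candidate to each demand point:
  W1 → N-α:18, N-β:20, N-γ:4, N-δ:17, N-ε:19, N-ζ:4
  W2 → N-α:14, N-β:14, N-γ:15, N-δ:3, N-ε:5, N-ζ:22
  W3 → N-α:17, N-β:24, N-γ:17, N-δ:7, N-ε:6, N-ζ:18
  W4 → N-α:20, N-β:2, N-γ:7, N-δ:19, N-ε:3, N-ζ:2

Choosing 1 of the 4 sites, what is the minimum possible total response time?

Open {W4}.
  N-α→W4 20, N-β→W4 2, N-γ→W4 7, N-δ→W4 19, N-ε→W4 3, N-ζ→W4 2  ⇒ total 53.
Compare {W2}: total 73.
Compare {W1}: total 82.
No size-1 selection does better; minimum is 53.

53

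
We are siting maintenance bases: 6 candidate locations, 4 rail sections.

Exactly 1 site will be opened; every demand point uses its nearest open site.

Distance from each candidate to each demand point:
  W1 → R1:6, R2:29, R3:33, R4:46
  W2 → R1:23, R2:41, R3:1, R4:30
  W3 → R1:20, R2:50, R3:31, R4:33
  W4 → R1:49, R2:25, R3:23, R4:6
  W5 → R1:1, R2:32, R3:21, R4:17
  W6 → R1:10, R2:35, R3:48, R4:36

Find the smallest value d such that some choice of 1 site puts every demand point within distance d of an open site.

Open {W5}.
  Farthest demand point is R2 at distance 32 (to W5); all others are ≤ 32.
With {W2} the worst case is 41.
With {W1} the worst case is 46.
No size-1 selection achieves below 32.

32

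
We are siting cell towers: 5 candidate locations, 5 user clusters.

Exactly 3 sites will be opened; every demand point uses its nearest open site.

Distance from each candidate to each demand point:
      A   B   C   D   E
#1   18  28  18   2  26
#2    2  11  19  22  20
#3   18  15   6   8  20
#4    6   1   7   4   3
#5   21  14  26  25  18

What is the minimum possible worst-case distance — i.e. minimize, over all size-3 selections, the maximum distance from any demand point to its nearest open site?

6

Open {#1, #3, #4}.
  Farthest demand point is A at distance 6 (to #4); all others are ≤ 6.
With {#2, #3, #4} the worst case is 6.
With {#3, #4, #5} the worst case is 6.
No size-3 selection achieves below 6.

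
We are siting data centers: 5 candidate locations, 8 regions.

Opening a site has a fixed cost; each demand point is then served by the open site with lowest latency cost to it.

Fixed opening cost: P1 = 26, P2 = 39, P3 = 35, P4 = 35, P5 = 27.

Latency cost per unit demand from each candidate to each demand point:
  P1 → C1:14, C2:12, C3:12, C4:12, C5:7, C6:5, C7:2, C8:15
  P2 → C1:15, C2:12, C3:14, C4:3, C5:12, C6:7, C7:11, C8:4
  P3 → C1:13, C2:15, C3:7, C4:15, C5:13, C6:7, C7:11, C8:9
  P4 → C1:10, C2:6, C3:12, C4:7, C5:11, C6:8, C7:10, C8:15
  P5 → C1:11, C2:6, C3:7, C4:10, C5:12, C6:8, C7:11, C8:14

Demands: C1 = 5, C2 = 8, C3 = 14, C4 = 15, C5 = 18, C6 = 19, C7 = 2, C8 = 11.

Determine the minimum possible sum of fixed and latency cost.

Open {P1, P2, P5}: assign each demand point to its cheapest open site.
  C1→P5 5×11=55, C2→P5 8×6=48, C3→P5 14×7=98, C4→P2 15×3=45, C5→P1 18×7=126, C6→P1 19×5=95, C7→P1 2×2=4, C8→P2 11×4=44
  latency cost 515, fixed 92 → total 607.
Compare {P1, P2, P4, P5}: latency cost 510 + fixed 127 = 637.
Compare {P1, P2, P3, P5}: latency cost 515 + fixed 127 = 642.
Compare {P1, P2, P3, P4}: latency cost 510 + fixed 135 = 645.
All other subsets cost ≥ 637. Minimum total cost: 607.

607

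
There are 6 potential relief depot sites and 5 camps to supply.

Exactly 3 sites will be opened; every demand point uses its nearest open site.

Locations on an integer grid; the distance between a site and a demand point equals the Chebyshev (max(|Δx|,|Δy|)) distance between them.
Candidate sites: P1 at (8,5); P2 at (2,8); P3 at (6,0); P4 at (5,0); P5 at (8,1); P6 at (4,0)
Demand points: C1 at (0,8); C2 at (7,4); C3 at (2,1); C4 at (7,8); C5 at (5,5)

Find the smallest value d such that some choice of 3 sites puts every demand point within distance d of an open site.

3

Open {P1, P2, P4}.
  Farthest demand point is C3 at distance 3 (to P4); all others are ≤ 3.
With {P1, P2, P6} the worst case is 3.
With {P1, P2, P3} the worst case is 4.
No size-3 selection achieves below 3.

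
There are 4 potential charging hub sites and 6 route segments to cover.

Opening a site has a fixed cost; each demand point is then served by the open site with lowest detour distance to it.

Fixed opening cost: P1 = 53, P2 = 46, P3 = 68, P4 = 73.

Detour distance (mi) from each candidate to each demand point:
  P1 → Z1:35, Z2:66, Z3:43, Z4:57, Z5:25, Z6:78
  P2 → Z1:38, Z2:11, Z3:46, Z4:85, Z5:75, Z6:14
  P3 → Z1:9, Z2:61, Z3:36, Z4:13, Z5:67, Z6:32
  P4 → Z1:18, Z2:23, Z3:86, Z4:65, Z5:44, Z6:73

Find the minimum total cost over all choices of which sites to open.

264

Open {P2, P3}: assign each demand point to its cheapest open site.
  Z1→P3 9, Z2→P2 11, Z3→P3 36, Z4→P3 13, Z5→P3 67, Z6→P2 14
  detour distance 150, fixed 114 → total 264.
Compare {P1, P2, P3}: detour distance 108 + fixed 167 = 275.
Compare {P1, P2}: detour distance 185 + fixed 99 = 284.
Compare {P3}: detour distance 218 + fixed 68 = 286.
All other subsets cost ≥ 275. Minimum total cost: 264.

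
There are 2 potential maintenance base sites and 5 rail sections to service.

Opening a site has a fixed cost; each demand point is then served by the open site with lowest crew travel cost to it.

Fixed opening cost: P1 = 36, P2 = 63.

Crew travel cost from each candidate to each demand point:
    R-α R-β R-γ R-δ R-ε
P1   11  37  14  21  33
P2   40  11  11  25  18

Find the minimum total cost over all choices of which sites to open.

Open {P1}: assign each demand point to its cheapest open site.
  R-α→P1 11, R-β→P1 37, R-γ→P1 14, R-δ→P1 21, R-ε→P1 33
  crew travel cost 116, fixed 36 → total 152.
Compare {P2}: crew travel cost 105 + fixed 63 = 168.
Compare {P1, P2}: crew travel cost 72 + fixed 99 = 171.

152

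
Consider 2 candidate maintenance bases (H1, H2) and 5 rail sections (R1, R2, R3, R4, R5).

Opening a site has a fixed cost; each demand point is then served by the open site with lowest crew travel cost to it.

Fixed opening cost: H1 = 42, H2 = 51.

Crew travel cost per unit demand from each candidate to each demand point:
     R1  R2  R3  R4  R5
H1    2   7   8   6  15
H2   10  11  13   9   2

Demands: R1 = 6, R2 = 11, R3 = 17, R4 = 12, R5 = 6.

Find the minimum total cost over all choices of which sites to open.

Open {H1, H2}: assign each demand point to its cheapest open site.
  R1→H1 6×2=12, R2→H1 11×7=77, R3→H1 17×8=136, R4→H1 12×6=72, R5→H2 6×2=12
  crew travel cost 309, fixed 93 → total 402.
Compare {H1}: crew travel cost 387 + fixed 42 = 429.
Compare {H2}: crew travel cost 522 + fixed 51 = 573.

402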